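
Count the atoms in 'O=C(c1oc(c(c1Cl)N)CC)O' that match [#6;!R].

3

The query [#6;!R] means: carbon not in any ring.
Check the 12 heavy atoms by environment: 1× o (aromatic, in 5-ring) → no; 4× c (aromatic, in 5-ring) → no; 1× Cl (acyclic) → no; 3× C (acyclic) → match; 1× N (acyclic) → no; 2× O (acyclic) → no.
That gives 3 matching atoms.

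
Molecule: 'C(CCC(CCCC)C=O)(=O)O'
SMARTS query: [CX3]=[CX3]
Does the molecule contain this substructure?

No

The pattern [CX3]=[CX3] describes a non-aromatic C=C double bond between two sp2 carbons — an alkene.
The closest candidate here is an ethyl group (-CH2CH3), but its C-C bond is a single bond between CX4 carbons, not CX3=CX3. No other fragment satisfies the full query, so there is no match.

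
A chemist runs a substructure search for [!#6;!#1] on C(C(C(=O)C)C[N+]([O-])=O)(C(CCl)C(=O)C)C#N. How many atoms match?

Check the 17 heavy atoms by environment: 10× C → no; 1× N (charge +1) → match; 1× O (charge -1) → match; 3× O → match; 1× Cl → match; 1× N → match.
Summing the matching environments: 1 + 1 + 3 + 1 + 1 = 7 matching atoms.

7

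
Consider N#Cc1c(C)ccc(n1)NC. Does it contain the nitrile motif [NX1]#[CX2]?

Yes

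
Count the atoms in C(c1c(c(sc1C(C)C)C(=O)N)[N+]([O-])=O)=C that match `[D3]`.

The query [D3] means: atom with exactly three heavy-atom neighbours.
Check the 16 heavy atoms by environment: 1× s (aromatic, D2) → no; 4× c (aromatic, D3) → match; 2× C (D3) → match; 2× O (D1) → no; 1× N (D1) → no; 3× C (D1) → no; 1× C (D2) → no; 1× N (charge +1, D3) → match; 1× O (charge -1, D1) → no.
Summing the matching environments: 4 + 2 + 1 = 7 matching atoms.

7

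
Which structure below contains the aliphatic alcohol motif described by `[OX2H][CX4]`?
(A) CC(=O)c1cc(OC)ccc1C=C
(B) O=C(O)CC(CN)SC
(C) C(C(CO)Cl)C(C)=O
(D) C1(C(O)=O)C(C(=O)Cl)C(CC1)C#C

C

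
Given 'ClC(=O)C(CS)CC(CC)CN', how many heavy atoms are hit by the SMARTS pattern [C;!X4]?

1

The query [C;!X4] means: aliphatic carbon that does not have four total connections.
Check the 12 heavy atoms by environment: 7× C (X4) → no; 1× S (X2) → no; 1× C (X3) → match; 1× O (X1) → no; 1× Cl (X1) → no; 1× N (X3) → no.
That gives 1 matching atom.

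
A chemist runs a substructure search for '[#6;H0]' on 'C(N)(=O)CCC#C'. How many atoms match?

Check the 7 heavy atoms by environment: 2× C (H2) → no; 2× C (H0) → match; 1× C (H1) → no; 1× O (H0) → no; 1× N (H2) → no.
That gives 2 matching atoms.

2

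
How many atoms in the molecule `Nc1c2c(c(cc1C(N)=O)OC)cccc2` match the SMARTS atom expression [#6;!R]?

2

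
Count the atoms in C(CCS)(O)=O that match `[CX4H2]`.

The query [CX4H2] means: sp3 carbon (X4) with exactly two hydrogens.
Check the 6 heavy atoms by environment: 2× C (H2, X4) → match; 1× C (H0, X3) → no; 1× O (H0, X1) → no; 1× O (H1, X2) → no; 1× S (H1, X2) → no.
That gives 2 matching atoms.

2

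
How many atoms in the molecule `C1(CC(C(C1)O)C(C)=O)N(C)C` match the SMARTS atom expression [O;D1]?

2

The query [O;D1] means: aliphatic oxygen bonded to exactly one heavy atom.
Check the 12 heavy atoms by environment: 4× C (D3) → no; 2× C (D2) → no; 2× O (D1) → match; 3× C (D1) → no; 1× N (D3) → no.
That gives 2 matching atoms.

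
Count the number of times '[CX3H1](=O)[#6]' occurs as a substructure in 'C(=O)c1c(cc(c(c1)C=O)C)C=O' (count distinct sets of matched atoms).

3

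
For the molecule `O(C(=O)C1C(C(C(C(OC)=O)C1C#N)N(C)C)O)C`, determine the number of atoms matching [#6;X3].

The query [#6;X3] means: any carbon (aromatic or not) with three total connections.
Check the 19 heavy atoms by environment: 9× C (X4) → no; 2× C (X3) → match; 2× O (X1) → no; 3× O (X2) → no; 1× C (X2) → no; 1× N (X1) → no; 1× N (X3) → no.
That gives 2 matching atoms.

2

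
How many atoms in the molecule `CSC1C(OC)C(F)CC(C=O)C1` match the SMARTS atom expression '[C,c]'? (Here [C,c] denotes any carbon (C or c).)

9

The query [C,c] means: comma = OR; matches aliphatic or aromatic carbon — same as #6.
Check the 13 heavy atoms by environment: 9× C → match; 1× S → no; 2× O → no; 1× F → no.
That gives 9 matching atoms.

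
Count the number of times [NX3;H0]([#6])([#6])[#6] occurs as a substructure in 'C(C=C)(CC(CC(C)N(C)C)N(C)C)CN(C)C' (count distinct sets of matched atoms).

[NX3;H0]([#6])([#6])[#6] is the SMARTS for a tertiary amine: a trivalent nitrogen with no H, bonded to three carbons.
The molecule carries 3 separate instances of a dimethylamino group (-N(CH3)2) meeting every constraint; each maps to a distinct set of atoms, giving 3 matches.

3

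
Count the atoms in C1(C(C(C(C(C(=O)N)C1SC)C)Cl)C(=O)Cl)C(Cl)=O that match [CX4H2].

The query [CX4H2] means: sp3 carbon (X4) with exactly two hydrogens.
Check the 19 heavy atoms by environment: 6× C (H1, X4) → no; 3× Cl (H0, X1) → no; 3× C (H0, X3) → no; 3× O (H0, X1) → no; 1× N (H2, X3) → no; 2× C (H3, X4) → no; 1× S (H0, X2) → no.
No environment satisfies the query, so 0 matching atoms.

0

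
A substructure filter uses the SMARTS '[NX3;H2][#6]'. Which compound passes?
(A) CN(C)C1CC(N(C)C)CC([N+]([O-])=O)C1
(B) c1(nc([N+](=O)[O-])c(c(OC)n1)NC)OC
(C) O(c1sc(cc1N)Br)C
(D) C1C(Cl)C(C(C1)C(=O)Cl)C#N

[NX3;H2][#6] describes a trivalent nitrogen with two H attached to carbon (a primary amine).
(A) has a nitro group (-[N+](=O)[O-]) but the nitrogen is [N+] with no H, not NX3H2.
(B) has an N-methylamino group (-NHCH3) but the nitrogen bears two carbons and only one H (H1), not H2.
(C) contains a primary amino group (-NH2), which satisfies every atom and bond constraint.
(D) has a nitrile (-C#N) but the nitrogen is NX1 (triple-bonded), not NX3 with two H.
So the answer is (C).

C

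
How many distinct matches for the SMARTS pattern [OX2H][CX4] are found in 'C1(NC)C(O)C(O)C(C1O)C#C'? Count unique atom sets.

3

[OX2H][CX4] is the SMARTS for an aliphatic alcohol: a hydroxyl oxygen bound to an sp3 (X4) carbon.
The molecule carries 3 separate instances of a hydroxyl group (-OH) meeting every constraint; each maps to a distinct set of atoms, giving 3 matches.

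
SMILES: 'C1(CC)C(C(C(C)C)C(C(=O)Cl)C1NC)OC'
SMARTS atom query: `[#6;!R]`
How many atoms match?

8

The query [#6;!R] means: carbon not in any ring.
Check the 17 heavy atoms by environment: 5× C (in 5-ring) → no; 1× N (acyclic) → no; 8× C (acyclic) → match; 2× O (acyclic) → no; 1× Cl (acyclic) → no.
That gives 8 matching atoms.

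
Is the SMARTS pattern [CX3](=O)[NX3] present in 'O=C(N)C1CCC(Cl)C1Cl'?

Yes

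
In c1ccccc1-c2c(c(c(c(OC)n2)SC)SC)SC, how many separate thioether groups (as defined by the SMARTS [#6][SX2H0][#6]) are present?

3

[#6][SX2H0][#6] is the SMARTS for a thioether: an aliphatic sulfur bridging two carbons with no H on the sulfur.
The molecule carries 3 separate instances of a methylthio ether (-SCH3) meeting every constraint; each maps to a distinct set of atoms, giving 3 matches.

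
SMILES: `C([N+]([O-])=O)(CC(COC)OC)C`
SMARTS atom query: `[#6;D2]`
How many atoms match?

2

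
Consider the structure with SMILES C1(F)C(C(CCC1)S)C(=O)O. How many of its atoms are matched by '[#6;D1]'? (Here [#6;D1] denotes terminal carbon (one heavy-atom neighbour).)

Check the 11 heavy atoms by environment: 4× C (D3) → no; 3× C (D2) → no; 1× F (D1) → no; 2× O (D1) → no; 1× S (D1) → no.
No environment satisfies the query, so 0 matching atoms.

0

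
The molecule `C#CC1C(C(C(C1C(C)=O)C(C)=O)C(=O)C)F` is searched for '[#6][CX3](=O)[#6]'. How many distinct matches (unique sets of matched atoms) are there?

3

[#6][CX3](=O)[#6] is the SMARTS for a ketone: a carbonyl carbon (no H) flanked by two carbons.
The molecule carries 3 separate instances of an acetyl/ketone group (-C(=O)CH3) meeting every constraint; each maps to a distinct set of atoms, giving 3 matches.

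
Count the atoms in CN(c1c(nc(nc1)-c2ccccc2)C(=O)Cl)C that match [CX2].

The query [CX2] means: C with X2: aliphatic carbon with exactly 2 total connections.
Check the 18 heavy atoms by environment: 2× n (aromatic, X2) → no; 10× c (aromatic, X3) → no; 1× C (X3) → no; 1× O (X1) → no; 1× Cl (X1) → no; 1× N (X3) → no; 2× C (X4) → no.
No environment satisfies the query, so 0 matching atoms.

0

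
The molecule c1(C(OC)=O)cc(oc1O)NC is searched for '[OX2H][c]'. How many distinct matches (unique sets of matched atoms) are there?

1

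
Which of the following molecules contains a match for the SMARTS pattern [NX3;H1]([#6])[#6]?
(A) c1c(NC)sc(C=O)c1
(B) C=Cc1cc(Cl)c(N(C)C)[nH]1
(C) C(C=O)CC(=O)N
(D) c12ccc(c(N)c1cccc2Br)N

[NX3;H1]([#6])[#6] describes a trivalent nitrogen with one H, bonded to two carbons (a secondary amine).
(A) contains an N-methylamino group (-NHCH3), which satisfies every atom and bond constraint.
(B) has a dimethylamino group (-N(CH3)2) but the nitrogen has H0, not H1.
(C) has a primary amide (-C(=O)NH2) but the -C(=O)NH2 nitrogen has H2, not H1.
(D) has a primary amino group (-NH2) but the nitrogen has H2 and only one carbon neighbour.
So the answer is (A).

A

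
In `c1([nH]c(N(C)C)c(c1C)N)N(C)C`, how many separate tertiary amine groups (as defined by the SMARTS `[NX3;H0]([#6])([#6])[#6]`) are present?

2

[NX3;H0]([#6])([#6])[#6] is the SMARTS for a tertiary amine: a trivalent nitrogen with no H, bonded to three carbons.
The molecule carries 2 separate instances of a dimethylamino group (-N(CH3)2) meeting every constraint; each maps to a distinct set of atoms, giving 2 matches.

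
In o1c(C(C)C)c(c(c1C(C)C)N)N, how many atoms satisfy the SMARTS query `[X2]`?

1

The query [X2] means: any atom with exactly two total connections (bonds + H).
Check the 13 heavy atoms by environment: 1× o (aromatic, X2) → match; 4× c (aromatic, X3) → no; 2× N (X3) → no; 6× C (X4) → no.
That gives 1 matching atom.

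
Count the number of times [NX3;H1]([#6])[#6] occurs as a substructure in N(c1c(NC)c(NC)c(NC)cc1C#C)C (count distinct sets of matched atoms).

4

[NX3;H1]([#6])[#6] is the SMARTS for a secondary amine: a trivalent nitrogen with one H, bonded to two carbons.
The molecule carries 4 separate instances of an N-methylamino group (-NHCH3) meeting every constraint; each maps to a distinct set of atoms, giving 4 matches.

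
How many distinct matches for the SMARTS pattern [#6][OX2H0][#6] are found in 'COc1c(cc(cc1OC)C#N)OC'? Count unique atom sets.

[#6][OX2H0][#6] is the SMARTS for an ether: an aliphatic oxygen bridging two carbons with no H on the oxygen.
The molecule carries 3 separate instances of a methoxy ether (-OCH3) meeting every constraint; each maps to a distinct set of atoms, giving 3 matches.

3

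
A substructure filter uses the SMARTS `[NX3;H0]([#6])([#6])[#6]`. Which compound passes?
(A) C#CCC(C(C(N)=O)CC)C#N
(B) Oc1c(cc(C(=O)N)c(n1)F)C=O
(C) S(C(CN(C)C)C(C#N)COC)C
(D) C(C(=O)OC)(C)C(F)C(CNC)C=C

C

[NX3;H0]([#6])([#6])[#6] describes a trivalent nitrogen with no H, bonded to three carbons (a tertiary amine).
(A) has a primary amide (-C(=O)NH2) but the amide nitrogen has H2 and only one carbon neighbour.
(B) has a primary amide (-C(=O)NH2) but the amide nitrogen has H2 and only one carbon neighbour.
(C) contains a dimethylamino group (-N(CH3)2), which satisfies every atom and bond constraint.
(D) has an N-methylamino group (-NHCH3) but the nitrogen still has one H (H1), not H0.
So the answer is (C).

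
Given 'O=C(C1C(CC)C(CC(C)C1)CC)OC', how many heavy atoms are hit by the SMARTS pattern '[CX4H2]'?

4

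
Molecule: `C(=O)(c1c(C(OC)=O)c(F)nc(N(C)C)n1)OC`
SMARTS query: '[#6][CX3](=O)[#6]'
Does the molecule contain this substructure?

No

The pattern [#6][CX3](=O)[#6] describes a carbonyl carbon (no H) flanked by two carbons — a ketone.
The closest candidate here is a methyl-ester group (-C(=O)OCH3), but one neighbour of the carbonyl carbon is O, not C. No other fragment satisfies the full query, so there is no match.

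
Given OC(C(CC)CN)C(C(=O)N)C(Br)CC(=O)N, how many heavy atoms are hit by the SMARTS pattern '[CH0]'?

Check the 17 heavy atoms by environment: 3× C (H2) → no; 4× C (H1) → no; 1× O (H1) → no; 1× Br (H0) → no; 2× C (H0) → match; 2× O (H0) → no; 3× N (H2) → no; 1× C (H3) → no.
That gives 2 matching atoms.

2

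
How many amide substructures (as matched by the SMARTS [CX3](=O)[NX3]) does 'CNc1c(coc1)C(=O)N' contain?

1

[CX3](=O)[NX3] is the SMARTS for an amide: a carbonyl carbon bonded to a trivalent nitrogen.
Exactly one fragment in the molecule meets all constraints, giving 1 match.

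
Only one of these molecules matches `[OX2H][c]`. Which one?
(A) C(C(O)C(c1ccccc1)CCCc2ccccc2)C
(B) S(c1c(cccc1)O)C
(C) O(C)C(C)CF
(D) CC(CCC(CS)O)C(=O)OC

B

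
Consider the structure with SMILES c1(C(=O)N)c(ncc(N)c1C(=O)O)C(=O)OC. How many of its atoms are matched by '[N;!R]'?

2

The query [N;!R] means: aliphatic nitrogen not in a ring.
Check the 17 heavy atoms by environment: 1× n (aromatic, in 6-ring) → no; 5× c (aromatic, in 6-ring) → no; 2× N (acyclic) → match; 4× C (acyclic) → no; 5× O (acyclic) → no.
That gives 2 matching atoms.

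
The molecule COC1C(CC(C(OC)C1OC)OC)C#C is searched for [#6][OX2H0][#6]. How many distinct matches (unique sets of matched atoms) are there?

4

[#6][OX2H0][#6] is the SMARTS for an ether: an aliphatic oxygen bridging two carbons with no H on the oxygen.
The molecule carries 4 separate instances of a methoxy ether (-OCH3) meeting every constraint; each maps to a distinct set of atoms, giving 4 matches.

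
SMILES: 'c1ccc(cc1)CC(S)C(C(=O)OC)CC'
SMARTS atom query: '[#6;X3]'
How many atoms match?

7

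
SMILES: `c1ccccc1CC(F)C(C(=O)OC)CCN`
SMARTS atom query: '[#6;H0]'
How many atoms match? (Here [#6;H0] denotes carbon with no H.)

2

The query [#6;H0] means: any carbon with no attached hydrogen.
Check the 17 heavy atoms by environment: 3× C (H2) → no; 2× C (H1) → no; 1× N (H2) → no; 1× C (H0) → match; 2× O (H0) → no; 1× C (H3) → no; 1× F (H0) → no; 1× c (aromatic, H0) → match; 5× c (aromatic, H1) → no.
Summing the matching environments: 1 + 1 = 2 matching atoms.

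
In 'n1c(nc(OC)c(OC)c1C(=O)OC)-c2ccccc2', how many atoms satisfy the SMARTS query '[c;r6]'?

10

Check the 20 heavy atoms by environment: 2× n (aromatic, in 6-ring) → no; 10× c (aromatic, in 6-ring) → match; 4× O (acyclic) → no; 4× C (acyclic) → no.
That gives 10 matching atoms.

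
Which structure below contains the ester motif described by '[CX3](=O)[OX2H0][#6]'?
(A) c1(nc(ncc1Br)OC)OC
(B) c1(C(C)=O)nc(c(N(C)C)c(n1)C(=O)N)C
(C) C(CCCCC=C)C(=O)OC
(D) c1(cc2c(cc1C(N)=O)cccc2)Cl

[CX3](=O)[OX2H0][#6] describes a carbonyl carbon bonded to an oxygen that is itself bonded to carbon (no H on that O) (an ester).
(A) has a methoxy ether (-OCH3) but the ether oxygen is not adjacent to a C=O carbon.
(B) has a primary amide (-C(=O)NH2) but the carbonyl is bonded to N, not to an O-C linkage.
(C) contains a methyl-ester group (-C(=O)OCH3), which satisfies every atom and bond constraint.
(D) has a primary amide (-C(=O)NH2) but the carbonyl is bonded to N, not to an O-C linkage.
So the answer is (C).

C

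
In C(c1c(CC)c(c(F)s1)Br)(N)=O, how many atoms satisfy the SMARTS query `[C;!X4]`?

The query [C;!X4] means: aliphatic carbon that does not have four total connections.
Check the 12 heavy atoms by environment: 1× s (aromatic, X2) → no; 4× c (aromatic, X3) → no; 2× C (X4) → no; 1× Br (X1) → no; 1× C (X3) → match; 1× O (X1) → no; 1× N (X3) → no; 1× F (X1) → no.
That gives 1 matching atom.

1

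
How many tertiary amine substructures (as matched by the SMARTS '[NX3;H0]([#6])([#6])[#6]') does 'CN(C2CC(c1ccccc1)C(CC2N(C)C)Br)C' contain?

[NX3;H0]([#6])([#6])[#6] is the SMARTS for a tertiary amine: a trivalent nitrogen with no H, bonded to three carbons.
The molecule carries 2 separate instances of a dimethylamino group (-N(CH3)2) meeting every constraint; each maps to a distinct set of atoms, giving 2 matches.

2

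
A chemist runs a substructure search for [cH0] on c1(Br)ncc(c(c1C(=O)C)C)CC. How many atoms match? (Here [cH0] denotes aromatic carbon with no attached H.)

4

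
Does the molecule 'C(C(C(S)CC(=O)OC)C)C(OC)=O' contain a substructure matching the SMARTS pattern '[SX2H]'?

The pattern [SX2H] describes an aliphatic sulfur with two connections, one being H — a thiol.
The molecule carries a thiol (-SH), whose atoms satisfy every constraint of the query, so the pattern matches.

Yes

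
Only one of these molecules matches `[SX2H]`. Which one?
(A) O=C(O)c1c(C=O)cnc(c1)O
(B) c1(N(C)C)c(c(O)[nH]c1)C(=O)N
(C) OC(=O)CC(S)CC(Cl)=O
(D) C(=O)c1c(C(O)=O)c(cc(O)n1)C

C

[SX2H] describes an aliphatic sulfur with two connections, one being H (a thiol).
(A) has a hydroxyl group (-OH) but it is an -OH, not an -SH.
(B) has a hydroxyl group (-OH) but it is an -OH, not an -SH.
(C) contains a thiol (-SH), which satisfies every atom and bond constraint.
(D) has a hydroxyl group (-OH) but it is an -OH, not an -SH.
So the answer is (C).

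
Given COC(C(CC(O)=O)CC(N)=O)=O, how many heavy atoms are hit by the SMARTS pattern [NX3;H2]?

1

The query [NX3;H2] means: aliphatic N with 3 total connections, two of them H — an -NH2 nitrogen (amine or amide).
Check the 13 heavy atoms by environment: 2× C (H2, X4) → no; 1× C (H1, X4) → no; 3× C (H0, X3) → no; 3× O (H0, X1) → no; 1× N (H2, X3) → match; 1× O (H0, X2) → no; 1× C (H3, X4) → no; 1× O (H1, X2) → no.
That gives 1 matching atom.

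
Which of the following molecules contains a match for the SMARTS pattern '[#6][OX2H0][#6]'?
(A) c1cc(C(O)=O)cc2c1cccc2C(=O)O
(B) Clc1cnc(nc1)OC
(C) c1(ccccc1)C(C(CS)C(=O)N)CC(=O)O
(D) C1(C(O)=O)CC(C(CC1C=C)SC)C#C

B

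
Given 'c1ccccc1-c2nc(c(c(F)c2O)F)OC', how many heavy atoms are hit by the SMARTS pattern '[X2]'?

3

The query [X2] means: any atom with exactly two total connections (bonds + H).
Check the 17 heavy atoms by environment: 1× n (aromatic, X2) → match; 11× c (aromatic, X3) → no; 2× O (X2) → match; 2× F (X1) → no; 1× C (X4) → no.
Summing the matching environments: 1 + 2 = 3 matching atoms.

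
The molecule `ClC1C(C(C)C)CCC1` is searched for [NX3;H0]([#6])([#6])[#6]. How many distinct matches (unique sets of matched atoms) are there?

0

[NX3;H0]([#6])([#6])[#6] is the SMARTS for a tertiary amine: a trivalent nitrogen with no H, bonded to three carbons.
No fragment in the molecule satisfies every constraint, giving 0 matches.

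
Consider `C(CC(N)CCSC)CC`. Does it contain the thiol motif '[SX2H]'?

The pattern [SX2H] describes an aliphatic sulfur with two connections, one being H — a thiol.
The closest candidate here is a methylthio ether (-SCH3), but the sulfur has H0 (bonded to two carbons), not H1. No other fragment satisfies the full query, so there is no match.

No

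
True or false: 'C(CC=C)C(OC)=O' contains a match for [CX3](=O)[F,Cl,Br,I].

False

The pattern [CX3](=O)[F,Cl,Br,I] describes a carbonyl carbon bonded to a halogen — an acyl halide.
The closest candidate here is a methyl-ester group (-C(=O)OCH3), but the carbonyl is bonded to -O-C, not to a halogen. No other fragment satisfies the full query, so there is no match.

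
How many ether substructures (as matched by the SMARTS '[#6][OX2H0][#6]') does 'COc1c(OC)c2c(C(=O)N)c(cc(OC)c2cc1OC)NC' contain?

4

[#6][OX2H0][#6] is the SMARTS for an ether: an aliphatic oxygen bridging two carbons with no H on the oxygen.
The molecule carries 4 separate instances of a methoxy ether (-OCH3) meeting every constraint; each maps to a distinct set of atoms, giving 4 matches.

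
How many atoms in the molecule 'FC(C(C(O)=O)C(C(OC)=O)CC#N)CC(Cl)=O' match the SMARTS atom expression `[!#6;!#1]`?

8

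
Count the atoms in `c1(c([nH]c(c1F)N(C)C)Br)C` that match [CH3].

3

The query [CH3] means: aliphatic carbon with exactly three hydrogens.
Check the 11 heavy atoms by environment: 1× n (aromatic, H1) → no; 4× c (aromatic, H0) → no; 3× C (H3) → match; 1× Br (H0) → no; 1× F (H0) → no; 1× N (H0) → no.
That gives 3 matching atoms.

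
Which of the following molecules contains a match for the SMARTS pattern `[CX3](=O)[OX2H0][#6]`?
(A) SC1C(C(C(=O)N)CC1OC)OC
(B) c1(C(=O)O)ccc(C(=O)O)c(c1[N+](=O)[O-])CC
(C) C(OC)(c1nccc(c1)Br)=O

C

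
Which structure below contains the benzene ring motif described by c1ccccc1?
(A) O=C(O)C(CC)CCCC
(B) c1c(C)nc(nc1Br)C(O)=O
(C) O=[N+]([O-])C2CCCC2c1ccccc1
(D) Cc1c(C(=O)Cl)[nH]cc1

C

c1ccccc1 describes six aromatic carbons in a ring (a benzene ring).
(A) has a methyl group (-CH3) but no six-membered all-carbon aromatic ring is present.
(B) has a methyl group (-CH3) but no six-membered all-carbon aromatic ring is present.
(C) contains a phenyl ring, which satisfies every atom and bond constraint.
(D) has a methyl group (-CH3) but no six-membered all-carbon aromatic ring is present.
So the answer is (C).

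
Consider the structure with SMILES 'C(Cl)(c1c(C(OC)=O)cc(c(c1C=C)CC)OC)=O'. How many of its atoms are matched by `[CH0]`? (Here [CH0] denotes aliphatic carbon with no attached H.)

The query [CH0] means: aliphatic carbon with no attached hydrogen.
Check the 19 heavy atoms by environment: 5× c (aromatic, H0) → no; 1× c (aromatic, H1) → no; 4× O (H0) → no; 3× C (H3) → no; 2× C (H2) → no; 2× C (H0) → match; 1× C (H1) → no; 1× Cl (H0) → no.
That gives 2 matching atoms.

2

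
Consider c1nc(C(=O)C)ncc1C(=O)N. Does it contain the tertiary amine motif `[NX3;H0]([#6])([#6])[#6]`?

No

The pattern [NX3;H0]([#6])([#6])[#6] describes a trivalent nitrogen with no H, bonded to three carbons — a tertiary amine.
The closest candidate here is a primary amide (-C(=O)NH2), but the amide nitrogen has H2 and only one carbon neighbour. No other fragment satisfies the full query, so there is no match.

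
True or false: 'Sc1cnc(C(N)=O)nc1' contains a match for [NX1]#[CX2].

The pattern [NX1]#[CX2] describes a nitrogen triple-bonded to a two-connected carbon — a nitrile.
The closest candidate here is a primary amide (-C(=O)NH2), but the nitrogen is NX3, not NX1. No other fragment satisfies the full query, so there is no match.

False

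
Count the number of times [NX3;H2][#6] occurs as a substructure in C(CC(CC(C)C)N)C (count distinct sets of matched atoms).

1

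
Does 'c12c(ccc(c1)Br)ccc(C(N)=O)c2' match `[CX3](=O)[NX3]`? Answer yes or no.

Yes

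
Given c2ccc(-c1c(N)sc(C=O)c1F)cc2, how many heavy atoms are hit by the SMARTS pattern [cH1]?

The query [cH1] means: aromatic carbon bearing exactly one hydrogen.
Check the 15 heavy atoms by environment: 1× s (aromatic, H0) → no; 5× c (aromatic, H0) → no; 1× N (H2) → no; 1× C (H1) → no; 1× O (H0) → no; 1× F (H0) → no; 5× c (aromatic, H1) → match.
That gives 5 matching atoms.

5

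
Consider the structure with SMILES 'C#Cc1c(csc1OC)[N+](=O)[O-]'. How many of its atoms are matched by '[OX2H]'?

0

Check the 12 heavy atoms by environment: 1× s (aromatic, H0, X2) → no; 1× c (aromatic, H1, X3) → no; 3× c (aromatic, H0, X3) → no; 1× O (H0, X2) → no; 1× C (H3, X4) → no; 1× C (H0, X2) → no; 1× C (H1, X2) → no; 1× N (charge +1, H0, X3) → no; 1× O (charge -1, H0, X1) → no; 1× O (H0, X1) → no.
No environment satisfies the query, so 0 matching atoms.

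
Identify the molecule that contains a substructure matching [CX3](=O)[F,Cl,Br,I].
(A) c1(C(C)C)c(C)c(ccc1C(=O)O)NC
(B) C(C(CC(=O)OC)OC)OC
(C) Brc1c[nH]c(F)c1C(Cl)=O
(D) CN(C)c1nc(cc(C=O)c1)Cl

C

[CX3](=O)[F,Cl,Br,I] describes a carbonyl carbon bonded to a halogen (an acyl halide).
(A) has a carboxylic acid group (-C(=O)OH) but the carbonyl is bonded to -OH, not to a halogen.
(B) has a methyl-ester group (-C(=O)OCH3) but the carbonyl is bonded to -O-C, not to a halogen.
(C) contains an acyl chloride (-C(=O)Cl), which satisfies every atom and bond constraint.
(D) has a chloro substituent but the Cl is not on a carbonyl carbon.
So the answer is (C).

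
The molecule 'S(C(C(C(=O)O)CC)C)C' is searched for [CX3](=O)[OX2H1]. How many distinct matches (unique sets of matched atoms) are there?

1

[CX3](=O)[OX2H1] is the SMARTS for a carboxylic acid: an sp2 carbon double-bonded to O and single-bonded to an -OH oxygen.
Exactly one fragment in the molecule meets all constraints, giving 1 match.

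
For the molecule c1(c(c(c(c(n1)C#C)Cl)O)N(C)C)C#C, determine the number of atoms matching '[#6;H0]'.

The query [#6;H0] means: any carbon with no attached hydrogen.
Check the 15 heavy atoms by environment: 1× n (aromatic, H0) → no; 5× c (aromatic, H0) → match; 1× N (H0) → no; 2× C (H3) → no; 2× C (H0) → match; 2× C (H1) → no; 1× O (H1) → no; 1× Cl (H0) → no.
Summing the matching environments: 5 + 2 = 7 matching atoms.

7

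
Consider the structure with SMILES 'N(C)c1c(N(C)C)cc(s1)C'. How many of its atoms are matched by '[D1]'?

Check the 11 heavy atoms by environment: 1× s (aromatic, D2) → no; 3× c (aromatic, D3) → no; 1× c (aromatic, D2) → no; 4× C (D1) → match; 1× N (D2) → no; 1× N (D3) → no.
That gives 4 matching atoms.

4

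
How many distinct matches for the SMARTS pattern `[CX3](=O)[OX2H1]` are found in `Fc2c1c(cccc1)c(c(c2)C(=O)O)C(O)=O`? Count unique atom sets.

2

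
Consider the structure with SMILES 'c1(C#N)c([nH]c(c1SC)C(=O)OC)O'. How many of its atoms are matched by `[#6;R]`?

The query [#6;R] means: carbon that is part of a ring.
Check the 14 heavy atoms by environment: 1× n (aromatic, in 5-ring) → no; 4× c (aromatic, in 5-ring) → match; 1× S (acyclic) → no; 4× C (acyclic) → no; 3× O (acyclic) → no; 1× N (acyclic) → no.
That gives 4 matching atoms.

4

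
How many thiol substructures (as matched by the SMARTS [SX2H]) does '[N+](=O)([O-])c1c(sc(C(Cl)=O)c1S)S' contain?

[SX2H] is the SMARTS for a thiol: an aliphatic sulfur with two connections, one being H.
The molecule carries 2 separate instances of a thiol (-SH) meeting every constraint; each maps to a distinct set of atoms, giving 2 matches.

2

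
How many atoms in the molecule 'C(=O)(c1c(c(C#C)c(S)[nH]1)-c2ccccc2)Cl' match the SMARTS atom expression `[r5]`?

5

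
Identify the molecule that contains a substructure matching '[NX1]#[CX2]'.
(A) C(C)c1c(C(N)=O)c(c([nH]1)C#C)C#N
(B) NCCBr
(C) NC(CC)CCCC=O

A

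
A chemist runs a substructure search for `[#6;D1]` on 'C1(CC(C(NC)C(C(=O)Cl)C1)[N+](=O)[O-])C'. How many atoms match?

The query [#6;D1] means: carbon bonded to exactly one heavy atom.
Check the 15 heavy atoms by environment: 5× C (D3) → no; 2× C (D2) → no; 1× N (D2) → no; 2× C (D1) → match; 1× N (charge +1, D3) → no; 1× O (charge -1, D1) → no; 2× O (D1) → no; 1× Cl (D1) → no.
That gives 2 matching atoms.

2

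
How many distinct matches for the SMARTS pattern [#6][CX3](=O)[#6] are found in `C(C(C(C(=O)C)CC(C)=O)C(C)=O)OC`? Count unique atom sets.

3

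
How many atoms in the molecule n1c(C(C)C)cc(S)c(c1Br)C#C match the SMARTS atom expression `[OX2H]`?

The query [OX2H] means: aliphatic oxygen with two connections, one of which is H — an -OH oxygen.
Check the 13 heavy atoms by environment: 1× n (aromatic, H0, X2) → no; 4× c (aromatic, H0, X3) → no; 1× c (aromatic, H1, X3) → no; 1× C (H1, X4) → no; 2× C (H3, X4) → no; 1× Br (H0, X1) → no; 1× C (H0, X2) → no; 1× C (H1, X2) → no; 1× S (H1, X2) → no.
No environment satisfies the query, so 0 matching atoms.

0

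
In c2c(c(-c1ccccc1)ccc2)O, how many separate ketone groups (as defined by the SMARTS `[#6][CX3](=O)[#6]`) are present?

[#6][CX3](=O)[#6] is the SMARTS for a ketone: a carbonyl carbon (no H) flanked by two carbons.
No fragment in the molecule satisfies every constraint, giving 0 matches.

0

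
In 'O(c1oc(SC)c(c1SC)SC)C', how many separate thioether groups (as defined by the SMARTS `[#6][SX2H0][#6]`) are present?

[#6][SX2H0][#6] is the SMARTS for a thioether: an aliphatic sulfur bridging two carbons with no H on the sulfur.
The molecule carries 3 separate instances of a methylthio ether (-SCH3) meeting every constraint; each maps to a distinct set of atoms, giving 3 matches.

3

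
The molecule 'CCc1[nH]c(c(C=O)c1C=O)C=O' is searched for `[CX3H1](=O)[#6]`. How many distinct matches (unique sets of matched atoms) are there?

3

[CX3H1](=O)[#6] is the SMARTS for an aldehyde: an sp2 carbon with one H, double-bonded to O and single-bonded to carbon.
The molecule carries 3 separate instances of an aldehyde (-CHO) meeting every constraint; each maps to a distinct set of atoms, giving 3 matches.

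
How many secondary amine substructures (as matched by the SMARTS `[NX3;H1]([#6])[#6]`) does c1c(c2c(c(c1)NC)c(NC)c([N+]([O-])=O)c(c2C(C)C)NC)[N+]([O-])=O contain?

[NX3;H1]([#6])[#6] is the SMARTS for a secondary amine: a trivalent nitrogen with one H, bonded to two carbons.
The molecule carries 3 separate instances of an N-methylamino group (-NHCH3) meeting every constraint; each maps to a distinct set of atoms, giving 3 matches.

3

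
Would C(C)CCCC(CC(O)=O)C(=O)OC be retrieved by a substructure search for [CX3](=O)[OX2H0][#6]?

The pattern [CX3](=O)[OX2H0][#6] describes a carbonyl carbon bonded to an oxygen that is itself bonded to carbon (no H on that O) — an ester.
The molecule carries a methyl-ester group (-C(=O)OCH3), whose atoms satisfy every constraint of the query, so the pattern matches.

Yes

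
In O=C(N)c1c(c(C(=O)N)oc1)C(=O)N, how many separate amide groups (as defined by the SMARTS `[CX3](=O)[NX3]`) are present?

[CX3](=O)[NX3] is the SMARTS for an amide: a carbonyl carbon bonded to a trivalent nitrogen.
The molecule carries 3 separate instances of a primary amide (-C(=O)NH2) meeting every constraint; each maps to a distinct set of atoms, giving 3 matches.

3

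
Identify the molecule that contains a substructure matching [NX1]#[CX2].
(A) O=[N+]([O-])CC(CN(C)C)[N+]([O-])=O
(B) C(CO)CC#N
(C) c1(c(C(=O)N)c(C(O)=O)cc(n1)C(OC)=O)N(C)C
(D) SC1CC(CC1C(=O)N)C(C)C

[NX1]#[CX2] describes a nitrogen triple-bonded to a two-connected carbon (a nitrile).
(A) has a nitro group (-[N+](=O)[O-]) but there is no C#N triple bond.
(B) contains a nitrile (-C#N), which satisfies every atom and bond constraint.
(C) has a primary amide (-C(=O)NH2) but the nitrogen is NX3, not NX1.
(D) has a primary amide (-C(=O)NH2) but the nitrogen is NX3, not NX1.
So the answer is (B).

B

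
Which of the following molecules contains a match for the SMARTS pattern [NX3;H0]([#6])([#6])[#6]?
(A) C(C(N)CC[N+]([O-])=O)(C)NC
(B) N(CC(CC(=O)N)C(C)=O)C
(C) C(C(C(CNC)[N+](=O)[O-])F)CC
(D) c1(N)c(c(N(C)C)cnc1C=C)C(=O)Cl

[NX3;H0]([#6])([#6])[#6] describes a trivalent nitrogen with no H, bonded to three carbons (a tertiary amine).
(A) has an N-methylamino group (-NHCH3) but the nitrogen still has one H (H1), not H0.
(B) has an N-methylamino group (-NHCH3) but the nitrogen still has one H (H1), not H0.
(C) has an N-methylamino group (-NHCH3) but the nitrogen still has one H (H1), not H0.
(D) contains a dimethylamino group (-N(CH3)2), which satisfies every atom and bond constraint.
So the answer is (D).

D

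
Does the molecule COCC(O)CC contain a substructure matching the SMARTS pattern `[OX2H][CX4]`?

The pattern [OX2H][CX4] describes a hydroxyl oxygen bound to an sp3 (X4) carbon — an aliphatic alcohol.
The molecule carries a hydroxyl group (-OH), whose atoms satisfy every constraint of the query, so the pattern matches.

Yes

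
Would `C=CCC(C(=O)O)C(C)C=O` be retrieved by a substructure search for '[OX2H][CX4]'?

No

The pattern [OX2H][CX4] describes a hydroxyl oxygen bound to an sp3 (X4) carbon — an aliphatic alcohol.
The closest candidate here is a carboxylic acid group (-C(=O)OH), but the -OH is on a CX3 carbonyl carbon, not a CX4 carbon. No other fragment satisfies the full query, so there is no match.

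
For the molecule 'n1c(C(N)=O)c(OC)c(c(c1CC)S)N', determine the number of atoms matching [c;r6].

The query [c;r6] means: aromatic carbon that belongs to a six-membered ring.
Check the 15 heavy atoms by environment: 1× n (aromatic, in 6-ring) → no; 5× c (aromatic, in 6-ring) → match; 2× O (acyclic) → no; 4× C (acyclic) → no; 2× N (acyclic) → no; 1× S (acyclic) → no.
That gives 5 matching atoms.

5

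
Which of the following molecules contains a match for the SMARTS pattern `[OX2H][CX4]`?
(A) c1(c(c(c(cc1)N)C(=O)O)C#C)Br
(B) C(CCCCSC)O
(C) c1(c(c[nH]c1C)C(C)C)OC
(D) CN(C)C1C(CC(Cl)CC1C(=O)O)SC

[OX2H][CX4] describes a hydroxyl oxygen bound to an sp3 (X4) carbon (an aliphatic alcohol).
(A) has a carboxylic acid group (-C(=O)OH) but the -OH is on a CX3 carbonyl carbon, not a CX4 carbon.
(B) contains a hydroxyl group (-OH), which satisfies every atom and bond constraint.
(C) has a methoxy ether (-OCH3) but the oxygen has H0 (ether), not H1.
(D) has a carboxylic acid group (-C(=O)OH) but the -OH is on a CX3 carbonyl carbon, not a CX4 carbon.
So the answer is (B).

B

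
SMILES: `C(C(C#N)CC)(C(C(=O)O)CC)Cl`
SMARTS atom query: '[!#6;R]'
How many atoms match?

0

Check the 13 heavy atoms by environment: 9× C (acyclic) → no; 2× O (acyclic) → no; 1× Cl (acyclic) → no; 1× N (acyclic) → no.
No environment satisfies the query, so 0 matching atoms.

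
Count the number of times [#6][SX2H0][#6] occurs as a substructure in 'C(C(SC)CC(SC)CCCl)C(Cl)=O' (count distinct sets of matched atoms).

[#6][SX2H0][#6] is the SMARTS for a thioether: an aliphatic sulfur bridging two carbons with no H on the sulfur.
The molecule carries 2 separate instances of a methylthio ether (-SCH3) meeting every constraint; each maps to a distinct set of atoms, giving 2 matches.

2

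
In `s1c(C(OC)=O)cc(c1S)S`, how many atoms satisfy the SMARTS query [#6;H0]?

4

The query [#6;H0] means: any carbon with no attached hydrogen.
Check the 11 heavy atoms by environment: 1× s (aromatic, H0) → no; 3× c (aromatic, H0) → match; 1× c (aromatic, H1) → no; 1× C (H0) → match; 2× O (H0) → no; 1× C (H3) → no; 2× S (H1) → no.
Summing the matching environments: 3 + 1 = 4 matching atoms.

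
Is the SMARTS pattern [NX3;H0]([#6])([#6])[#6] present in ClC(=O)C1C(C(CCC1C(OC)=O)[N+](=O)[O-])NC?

No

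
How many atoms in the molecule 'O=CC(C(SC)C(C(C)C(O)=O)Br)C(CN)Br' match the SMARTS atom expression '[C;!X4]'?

The query [C;!X4] means: aliphatic carbon that does not have four total connections.
Check the 17 heavy atoms by environment: 8× C (X4) → no; 2× C (X3) → match; 2× O (X1) → no; 1× O (X2) → no; 1× S (X2) → no; 1× N (X3) → no; 2× Br (X1) → no.
That gives 2 matching atoms.

2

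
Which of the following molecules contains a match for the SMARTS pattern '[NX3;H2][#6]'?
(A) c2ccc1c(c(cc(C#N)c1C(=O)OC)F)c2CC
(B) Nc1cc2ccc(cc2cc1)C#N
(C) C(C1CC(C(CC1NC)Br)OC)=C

B

[NX3;H2][#6] describes a trivalent nitrogen with two H attached to carbon (a primary amine).
(A) has a nitrile (-C#N) but the nitrogen is NX1 (triple-bonded), not NX3 with two H.
(B) contains a primary amino group (-NH2), which satisfies every atom and bond constraint.
(C) has an N-methylamino group (-NHCH3) but the nitrogen bears two carbons and only one H (H1), not H2.
So the answer is (B).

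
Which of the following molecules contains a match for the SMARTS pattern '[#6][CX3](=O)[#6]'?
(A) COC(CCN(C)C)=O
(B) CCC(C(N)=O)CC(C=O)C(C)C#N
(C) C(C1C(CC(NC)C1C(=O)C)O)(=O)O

[#6][CX3](=O)[#6] describes a carbonyl carbon (no H) flanked by two carbons (a ketone).
(A) has a methyl-ester group (-C(=O)OCH3) but one neighbour of the carbonyl carbon is O, not C.
(B) has a primary amide (-C(=O)NH2) but one neighbour of the carbonyl carbon is N, not C.
(C) contains an acetyl/ketone group (-C(=O)CH3), which satisfies every atom and bond constraint.
So the answer is (C).

C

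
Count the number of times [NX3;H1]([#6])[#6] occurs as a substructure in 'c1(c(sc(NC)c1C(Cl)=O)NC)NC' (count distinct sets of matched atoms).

3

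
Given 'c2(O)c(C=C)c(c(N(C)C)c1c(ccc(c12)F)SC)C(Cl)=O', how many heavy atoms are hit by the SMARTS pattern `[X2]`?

2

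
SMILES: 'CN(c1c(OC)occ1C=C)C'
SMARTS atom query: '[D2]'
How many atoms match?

4

Check the 12 heavy atoms by environment: 1× o (aromatic, D2) → match; 1× c (aromatic, D2) → match; 3× c (aromatic, D3) → no; 1× O (D2) → match; 4× C (D1) → no; 1× N (D3) → no; 1× C (D2) → match.
Summing the matching environments: 1 + 1 + 1 + 1 = 4 matching atoms.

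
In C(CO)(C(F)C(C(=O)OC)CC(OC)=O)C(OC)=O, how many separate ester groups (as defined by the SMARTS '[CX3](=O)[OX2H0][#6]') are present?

3

[CX3](=O)[OX2H0][#6] is the SMARTS for an ester: a carbonyl carbon bonded to an oxygen that is itself bonded to carbon (no H on that O).
The molecule carries 3 separate instances of a methyl-ester group (-C(=O)OCH3) meeting every constraint; each maps to a distinct set of atoms, giving 3 matches.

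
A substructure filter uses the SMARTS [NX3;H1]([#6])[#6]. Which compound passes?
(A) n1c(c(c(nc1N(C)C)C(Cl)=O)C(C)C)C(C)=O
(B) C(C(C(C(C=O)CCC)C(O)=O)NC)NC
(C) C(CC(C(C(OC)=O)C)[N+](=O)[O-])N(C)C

B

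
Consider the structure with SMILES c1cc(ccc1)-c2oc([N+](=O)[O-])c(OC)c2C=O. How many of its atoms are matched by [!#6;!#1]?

6

The query [!#6;!#1] means: not carbon and not hydrogen — any heteroatom.
Check the 18 heavy atoms by environment: 1× o (aromatic) → match; 10× c (aromatic) → no; 2× C → no; 3× O → match; 1× N (charge +1) → match; 1× O (charge -1) → match.
Summing the matching environments: 1 + 3 + 1 + 1 = 6 matching atoms.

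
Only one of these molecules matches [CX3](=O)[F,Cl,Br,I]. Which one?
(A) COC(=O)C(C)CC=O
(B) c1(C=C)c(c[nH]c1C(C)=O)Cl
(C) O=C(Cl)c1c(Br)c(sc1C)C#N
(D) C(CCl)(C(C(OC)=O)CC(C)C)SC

C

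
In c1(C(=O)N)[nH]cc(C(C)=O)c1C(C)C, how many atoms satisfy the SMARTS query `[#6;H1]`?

Check the 14 heavy atoms by environment: 1× n (aromatic, H1) → no; 1× c (aromatic, H1) → match; 3× c (aromatic, H0) → no; 2× C (H0) → no; 2× O (H0) → no; 1× N (H2) → no; 1× C (H1) → match; 3× C (H3) → no.
Summing the matching environments: 1 + 1 = 2 matching atoms.

2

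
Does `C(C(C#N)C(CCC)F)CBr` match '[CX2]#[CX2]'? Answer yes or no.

No

The pattern [CX2]#[CX2] describes a carbon-carbon triple bond — an alkyne.
The closest candidate here is a nitrile (-C#N), but the triple bond is C#N, not C#C. No other fragment satisfies the full query, so there is no match.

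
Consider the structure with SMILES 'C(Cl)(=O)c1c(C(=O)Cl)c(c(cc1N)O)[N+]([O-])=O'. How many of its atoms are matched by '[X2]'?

1

Check the 17 heavy atoms by environment: 6× c (aromatic, X3) → no; 1× N (charge +1, X3) → no; 1× O (charge -1, X1) → no; 3× O (X1) → no; 1× N (X3) → no; 1× O (X2) → match; 2× C (X3) → no; 2× Cl (X1) → no.
That gives 1 matching atom.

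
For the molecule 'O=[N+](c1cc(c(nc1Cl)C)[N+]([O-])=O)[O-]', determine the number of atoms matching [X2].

Check the 14 heavy atoms by environment: 1× n (aromatic, X2) → match; 5× c (aromatic, X3) → no; 2× N (charge +1, X3) → no; 2× O (charge -1, X1) → no; 2× O (X1) → no; 1× Cl (X1) → no; 1× C (X4) → no.
That gives 1 matching atom.

1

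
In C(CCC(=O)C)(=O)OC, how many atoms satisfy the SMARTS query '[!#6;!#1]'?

The query [!#6;!#1] means: not carbon and not hydrogen — any heteroatom.
Check the 9 heavy atoms by environment: 6× C → no; 3× O → match.
That gives 3 matching atoms.

3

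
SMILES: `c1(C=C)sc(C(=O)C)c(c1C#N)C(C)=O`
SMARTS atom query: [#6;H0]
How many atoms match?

7

Check the 15 heavy atoms by environment: 1× s (aromatic, H0) → no; 4× c (aromatic, H0) → match; 3× C (H0) → match; 2× O (H0) → no; 2× C (H3) → no; 1× C (H1) → no; 1× C (H2) → no; 1× N (H0) → no.
Summing the matching environments: 4 + 3 = 7 matching atoms.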